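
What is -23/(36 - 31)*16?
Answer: -368/5 ≈ -73.600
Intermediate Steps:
-23/(36 - 31)*16 = -23/5*16 = -368/5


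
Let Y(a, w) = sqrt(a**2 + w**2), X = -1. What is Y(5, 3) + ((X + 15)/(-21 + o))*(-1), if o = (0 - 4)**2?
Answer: 14/5 + sqrt(34) ≈ 8.6310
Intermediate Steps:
o = 16 (o = (-4)**2 = 16)
Y(5, 3) + ((X + 15)/(-21 + o))*(-1) = sqrt(5**2 + 3**2) + ((-1 + 15)/(-21 + 16))*(-1) = sqrt(25 + 9) + (14/(-5))*(-1) = sqrt(34) + (14*(-1/5))*(-1) = sqrt(34) - 14/5*(-1) = sqrt(34) + 14/5 = 14/5 + sqrt(34)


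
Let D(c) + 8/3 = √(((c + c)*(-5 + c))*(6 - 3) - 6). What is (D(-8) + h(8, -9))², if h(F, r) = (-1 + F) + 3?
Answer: 6046/9 + 44*√618/3 ≈ 1036.4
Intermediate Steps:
h(F, r) = 2 + F
D(c) = -8/3 + √(-6 + 6*c*(-5 + c)) (D(c) = -8/3 + √(((c + c)*(-5 + c))*(6 - 3) - 6) = -8/3 + √(((2*c)*(-5 + c))*3 - 6) = -8/3 + √((2*c*(-5 + c))*3 - 6) = -8/3 + √(6*c*(-5 + c) - 6) = -8/3 + √(-6 + 6*c*(-5 + c)))
(D(-8) + h(8, -9))² = ((-8/3 + √(-6 - 30*(-8) + 6*(-8)²)) + (2 + 8))² = ((-8/3 + √(-6 + 240 + 6*64)) + 10)² = ((-8/3 + √(-6 + 240 + 384)) + 10)² = ((-8/3 + √618) + 10)² = (22/3 + √618)²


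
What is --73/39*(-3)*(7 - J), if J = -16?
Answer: -1679/13 ≈ -129.15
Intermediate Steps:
--73/39*(-3)*(7 - J) = --73/39*(-3)*(7 - 1*(-16)) = --73*1/39*(-3)*(7 + 16) = -(-73/39*(-3))*23 = -73*23/13 = -1*1679/13 = -1679/13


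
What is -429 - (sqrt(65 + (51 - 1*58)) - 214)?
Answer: -215 - sqrt(58) ≈ -222.62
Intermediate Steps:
-429 - (sqrt(65 + (51 - 1*58)) - 214) = -429 - (sqrt(65 + (51 - 58)) - 214) = -429 - (sqrt(65 - 7) - 214) = -429 - (sqrt(58) - 214) = -429 - (-214 + sqrt(58)) = -429 + (214 - sqrt(58)) = -215 - sqrt(58)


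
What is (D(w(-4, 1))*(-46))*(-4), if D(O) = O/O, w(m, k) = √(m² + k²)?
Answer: 184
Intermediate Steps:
w(m, k) = √(k² + m²)
D(O) = 1
(D(w(-4, 1))*(-46))*(-4) = (1*(-46))*(-4) = -46*(-4) = 184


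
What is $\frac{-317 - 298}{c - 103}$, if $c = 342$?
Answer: $- \frac{615}{239} \approx -2.5732$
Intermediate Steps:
$\frac{-317 - 298}{c - 103} = \frac{-317 - 298}{342 - 103} = - \frac{615}{239}$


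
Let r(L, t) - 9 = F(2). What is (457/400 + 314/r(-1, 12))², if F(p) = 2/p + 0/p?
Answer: 169442289/160000 ≈ 1059.0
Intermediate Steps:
F(p) = 2/p (F(p) = 2/p + 0 = 2/p)
r(L, t) = 10 (r(L, t) = 9 + 2/2 = 9 + 2*(½) = 9 + 1 = 10)
(457/400 + 314/r(-1, 12))² = (457/400 + 314/10)² = (457*(1/400) + 314*(⅒))² = (457/400 + 157/5)² = (13017/400)² = 169442289/160000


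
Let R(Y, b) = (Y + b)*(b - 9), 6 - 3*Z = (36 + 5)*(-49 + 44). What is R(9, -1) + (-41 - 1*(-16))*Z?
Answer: -5515/3 ≈ -1838.3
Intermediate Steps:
Z = 211/3 (Z = 2 - (36 + 5)*(-49 + 44)/3 = 2 - 41*(-5)/3 = 2 - ⅓*(-205) = 2 + 205/3 = 211/3 ≈ 70.333)
R(Y, b) = (-9 + b)*(Y + b) (R(Y, b) = (Y + b)*(-9 + b) = (-9 + b)*(Y + b))
R(9, -1) + (-41 - 1*(-16))*Z = ((-1)² - 9*9 - 9*(-1) + 9*(-1)) + (-41 - 1*(-16))*(211/3) = (1 - 81 + 9 - 9) + (-41 + 16)*(211/3) = -80 - 25*211/3 = -80 - 5275/3 = -5515/3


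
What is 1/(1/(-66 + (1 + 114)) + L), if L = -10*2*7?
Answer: -49/6859 ≈ -0.0071439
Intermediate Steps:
L = -140 (L = -20*7 = -140)
1/(1/(-66 + (1 + 114)) + L) = 1/(1/(-66 + (1 + 114)) - 140) = 1/(1/(-66 + 115) - 140) = 1/(1/49 - 140) = 1/(-6859/49) = -49/6859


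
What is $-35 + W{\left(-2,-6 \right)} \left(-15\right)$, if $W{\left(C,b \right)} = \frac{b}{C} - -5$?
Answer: $-155$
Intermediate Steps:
$W{\left(C,b \right)} = 5 + \frac{b}{C}$ ($W{\left(C,b \right)} = \frac{b}{C} + 5 = 5 + \frac{b}{C}$)
$-35 + W{\left(-2,-6 \right)} \left(-15\right) = -35 + \left(5 - \frac{6}{-2}\right) \left(-15\right) = -35 + \left(5 - -3\right) \left(-15\right) = -35 + \left(5 + 3\right) \left(-15\right) = -35 + 8 \left(-15\right) = -35 - 120 = -155$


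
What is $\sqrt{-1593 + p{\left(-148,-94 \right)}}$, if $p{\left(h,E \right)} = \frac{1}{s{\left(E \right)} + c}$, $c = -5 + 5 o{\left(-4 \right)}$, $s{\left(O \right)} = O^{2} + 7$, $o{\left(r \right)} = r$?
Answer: $\frac{i \sqrt{123867089714}}{8818} \approx 39.912 i$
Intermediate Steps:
$s{\left(O \right)} = 7 + O^{2}$
$c = -25$ ($c = -5 + 5 \left(-4\right) = -5 - 20 = -25$)
$p{\left(h,E \right)} = \frac{1}{-18 + E^{2}}$ ($p{\left(h,E \right)} = \frac{1}{\left(7 + E^{2}\right) - 25} = \frac{1}{-18 + E^{2}}$)
$\sqrt{-1593 + p{\left(-148,-94 \right)}} = \sqrt{-1593 + \frac{1}{-18 + \left(-94\right)^{2}}} = \sqrt{-1593 + \frac{1}{-18 + 8836}} = \sqrt{-1593 + \frac{1}{8818}} = \sqrt{- \frac{14047073}{8818}} = \frac{i \sqrt{123867089714}}{8818}$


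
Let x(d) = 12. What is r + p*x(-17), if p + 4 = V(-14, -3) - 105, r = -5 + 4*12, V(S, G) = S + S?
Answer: -1601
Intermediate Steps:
V(S, G) = 2*S
r = 43 (r = -5 + 48 = 43)
p = -137 (p = -4 + (2*(-14) - 105) = -4 + (-28 - 105) = -4 - 133 = -137)
r + p*x(-17) = 43 - 137*12 = 43 - 1644 = -1601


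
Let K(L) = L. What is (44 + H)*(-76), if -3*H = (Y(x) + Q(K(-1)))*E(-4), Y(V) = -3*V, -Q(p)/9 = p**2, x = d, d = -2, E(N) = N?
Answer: -3040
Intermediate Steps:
x = -2
Q(p) = -9*p**2
H = -4 (H = -(-3*(-2) - 9*(-1)**2)*(-4)/3 = -(6 - 9*1)*(-4)/3 = -(6 - 9)*(-4)/3 = -(-1)*(-4) = -1/3*12 = -4)
(44 + H)*(-76) = (44 - 4)*(-76) = 40*(-76) = -3040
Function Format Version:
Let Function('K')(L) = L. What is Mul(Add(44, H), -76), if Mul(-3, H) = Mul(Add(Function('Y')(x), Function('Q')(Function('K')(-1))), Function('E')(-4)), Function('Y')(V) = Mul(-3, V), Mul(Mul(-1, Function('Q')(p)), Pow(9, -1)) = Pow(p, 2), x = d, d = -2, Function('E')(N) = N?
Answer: -3040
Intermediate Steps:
x = -2
Function('Q')(p) = Mul(-9, Pow(p, 2))
H = -4 (H = Mul(Rational(-1, 3), Mul(Add(Mul(-3, -2), Mul(-9, Pow(-1, 2))), -4)) = Mul(Rational(-1, 3), Mul(Add(6, Mul(-9, 1)), -4)) = Mul(Rational(-1, 3), Mul(Add(6, -9), -4)) = Mul(Rational(-1, 3), Mul(-3, -4)) = Mul(Rational(-1, 3), 12) = -4)
Mul(Add(44, H), -76) = Mul(Add(44, -4), -76) = Mul(40, -76) = -3040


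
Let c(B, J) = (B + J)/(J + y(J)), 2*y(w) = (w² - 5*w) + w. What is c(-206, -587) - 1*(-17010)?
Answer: 5881086844/345743 ≈ 17010.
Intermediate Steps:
y(w) = w²/2 - 2*w (y(w) = ((w² - 5*w) + w)/2 = (w² - 4*w)/2 = w²/2 - 2*w)
c(B, J) = (B + J)/(J + J*(-4 + J)/2)
c(-206, -587) - 1*(-17010) = 2*(-206 - 587)/(-587*(-2 - 587)) - 1*(-17010) = 2*(-1/587)*(-793)/(-589) + 17010 = 2*(-1/587)*(-1/589)*(-793) + 17010 = -1586/345743 + 17010 = 5881086844/345743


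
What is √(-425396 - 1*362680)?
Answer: 6*I*√21891 ≈ 887.74*I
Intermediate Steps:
√(-425396 - 1*362680) = √(-425396 - 362680) = √(-788076) = 6*I*√21891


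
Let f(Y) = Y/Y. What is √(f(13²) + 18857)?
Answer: √18858 ≈ 137.32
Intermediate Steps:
f(Y) = 1
√(f(13²) + 18857) = √(1 + 18857) = √18858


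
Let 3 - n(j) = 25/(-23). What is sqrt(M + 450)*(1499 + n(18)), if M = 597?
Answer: 34571*sqrt(1047)/23 ≈ 48636.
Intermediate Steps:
n(j) = 94/23 (n(j) = 3 - 25/(-23) = 3 - 25*(-1)/23 = 3 - 1*(-25/23) = 3 + 25/23 = 94/23)
sqrt(M + 450)*(1499 + n(18)) = sqrt(597 + 450)*(1499 + 94/23) = sqrt(1047)*(34571/23) = 34571*sqrt(1047)/23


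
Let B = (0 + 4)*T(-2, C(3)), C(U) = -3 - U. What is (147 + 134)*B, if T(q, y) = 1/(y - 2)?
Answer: -281/2 ≈ -140.50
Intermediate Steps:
T(q, y) = 1/(-2 + y)
B = -½ (B = (0 + 4)/(-2 + (-3 - 1*3)) = 4/(-2 + (-3 - 3)) = 4/(-2 - 6) = 4/(-8) = 4*(-⅛) = -½ ≈ -0.50000)
(147 + 134)*B = (147 + 134)*(-½) = 281*(-½) = -281/2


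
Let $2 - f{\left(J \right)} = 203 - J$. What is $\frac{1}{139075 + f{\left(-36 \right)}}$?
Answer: $\frac{1}{138838} \approx 7.2026 \cdot 10^{-6}$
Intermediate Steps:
$f{\left(J \right)} = -201 + J$ ($f{\left(J \right)} = 2 - \left(203 - J\right) = 2 + \left(-203 + J\right) = -201 + J$)
$\frac{1}{139075 + f{\left(-36 \right)}} = \frac{1}{139075 - 237} = \frac{1}{138838}$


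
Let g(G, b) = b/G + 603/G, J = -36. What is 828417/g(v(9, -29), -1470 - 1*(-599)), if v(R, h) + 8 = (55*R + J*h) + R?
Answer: -318940545/67 ≈ -4.7603e+6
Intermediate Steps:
v(R, h) = -8 - 36*h + 56*R (v(R, h) = -8 + ((55*R - 36*h) + R) = -8 + ((-36*h + 55*R) + R) = -8 + (-36*h + 56*R) = -8 - 36*h + 56*R)
g(G, b) = 603/G + b/G
828417/g(v(9, -29), -1470 - 1*(-599)) = 828417/(((603 + (-1470 - 1*(-599)))/(-8 - 36*(-29) + 56*9))) = 828417/(((603 + (-1470 + 599))/(-8 + 1044 + 504))) = 828417/(((603 - 871)/1540)) = 828417/(((1/1540)*(-268))) = 828417/(-67/385) = 828417*(-385/67) = -318940545/67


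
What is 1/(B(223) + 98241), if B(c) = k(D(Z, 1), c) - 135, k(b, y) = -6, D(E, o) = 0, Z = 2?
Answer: 1/98100 ≈ 1.0194e-5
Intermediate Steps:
B(c) = -141 (B(c) = -6 - 135 = -141)
1/(B(223) + 98241) = 1/(-141 + 98241) = 1/98100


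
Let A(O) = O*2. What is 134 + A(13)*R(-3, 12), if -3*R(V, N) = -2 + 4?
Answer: 350/3 ≈ 116.67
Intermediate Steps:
A(O) = 2*O
R(V, N) = -⅔ (R(V, N) = -(-2 + 4)/3 = -⅓*2 = -⅔)
134 + A(13)*R(-3, 12) = 134 + (2*13)*(-⅔) = 134 + 26*(-⅔) = 134 - 52/3 = 350/3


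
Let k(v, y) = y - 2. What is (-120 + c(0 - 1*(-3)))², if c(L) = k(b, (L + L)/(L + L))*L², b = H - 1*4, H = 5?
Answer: 16641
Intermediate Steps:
b = 1 (b = 5 - 1*4 = 5 - 4 = 1)
k(v, y) = -2 + y
c(L) = -L² (c(L) = (-2 + (L + L)/(L + L))*L² = (-2 + (2*L)/((2*L)))*L² = (-2 + (2*L)*(1/(2*L)))*L² = (-2 + 1)*L² = -L²)
(-120 + c(0 - 1*(-3)))² = (-120 - (0 - 1*(-3))²)² = (-120 - (0 + 3)²)² = (-120 - 1*3²)² = (-120 - 1*9)² = (-120 - 9)² = (-129)² = 16641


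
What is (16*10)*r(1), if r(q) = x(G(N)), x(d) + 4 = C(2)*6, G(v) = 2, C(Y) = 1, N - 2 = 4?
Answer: 320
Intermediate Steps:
N = 6 (N = 2 + 4 = 6)
x(d) = 2 (x(d) = -4 + 1*6 = -4 + 6 = 2)
r(q) = 2
(16*10)*r(1) = (16*10)*2 = 160*2 = 320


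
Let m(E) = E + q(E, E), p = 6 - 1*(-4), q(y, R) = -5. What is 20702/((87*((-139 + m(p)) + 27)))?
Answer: -20702/9309 ≈ -2.2239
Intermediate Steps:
p = 10 (p = 6 + 4 = 10)
m(E) = -5 + E (m(E) = E - 5 = -5 + E)
20702/((87*((-139 + m(p)) + 27))) = 20702/((87*((-139 + (-5 + 10)) + 27))) = 20702/((87*((-139 + 5) + 27))) = 20702/((87*(-134 + 27))) = 20702/((87*(-107))) = 20702/(-9309) = 20702*(-1/9309) = -20702/9309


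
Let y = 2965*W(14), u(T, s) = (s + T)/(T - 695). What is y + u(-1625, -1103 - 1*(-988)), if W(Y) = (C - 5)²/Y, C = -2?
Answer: 41513/4 ≈ 10378.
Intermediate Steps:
W(Y) = 49/Y (W(Y) = (-2 - 5)²/Y = (-7)²/Y = 49/Y)
u(T, s) = (T + s)/(-695 + T)
y = 20755/2 (y = 2965*(49/14) = 2965*(49*(1/14)) = 2965*(7/2) = 20755/2 ≈ 10378.)
y + u(-1625, -1103 - 1*(-988)) = 20755/2 + (-1625 + (-1103 - 1*(-988)))/(-695 - 1625) = 20755/2 + (-1625 + (-1103 + 988))/(-2320) = 20755/2 - (-1625 - 115)/2320 = 20755/2 - 1/2320*(-1740) = 20755/2 + ¾ = 41513/4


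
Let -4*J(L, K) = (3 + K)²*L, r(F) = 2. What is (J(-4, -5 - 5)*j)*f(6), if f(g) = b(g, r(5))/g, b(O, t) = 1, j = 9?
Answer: 147/2 ≈ 73.500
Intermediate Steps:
J(L, K) = -L*(3 + K)²/4 (J(L, K) = -(3 + K)²*L/4 = -L*(3 + K)²/4)
f(g) = 1/g
(J(-4, -5 - 5)*j)*f(6) = (-¼*(-4)*(3 + (-5 - 5))²*9)/6 = (-¼*(-4)*(3 - 10)²*9)*(⅙) = (-¼*(-4)*(-7)²*9)*(⅙) = (-¼*(-4)*49*9)*(⅙) = (49*9)*(⅙) = 441*(⅙) = 147/2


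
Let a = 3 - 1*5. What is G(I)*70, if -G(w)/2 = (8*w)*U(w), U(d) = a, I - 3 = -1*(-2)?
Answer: 11200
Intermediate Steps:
I = 5 (I = 3 - 1*(-2) = 3 + 2 = 5)
a = -2 (a = 3 - 5 = -2)
U(d) = -2
G(w) = 32*w (G(w) = -2*8*w*(-2) = -(-32)*w = 32*w)
G(I)*70 = (32*5)*70 = 160*70 = 11200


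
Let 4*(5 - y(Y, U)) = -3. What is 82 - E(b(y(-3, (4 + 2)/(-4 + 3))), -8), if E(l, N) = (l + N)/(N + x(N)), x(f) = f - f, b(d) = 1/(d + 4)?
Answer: 6319/78 ≈ 81.013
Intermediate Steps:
y(Y, U) = 23/4 (y(Y, U) = 5 - ¼*(-3) = 5 + ¾ = 23/4)
b(d) = 1/(4 + d)
x(f) = 0
E(l, N) = (N + l)/N (E(l, N) = (l + N)/(N + 0) = (N + l)/N)
82 - E(b(y(-3, (4 + 2)/(-4 + 3))), -8) = 82 - (-8 + 1/(4 + 23/4))/(-8) = 82 - (-1)*(-8 + 1/(39/4))/8 = 82 - (-1)*(-8 + 4/39)/8 = 82 - (-1)*(-308)/(8*39) = 82 - 1*77/78 = 82 - 77/78 = 6319/78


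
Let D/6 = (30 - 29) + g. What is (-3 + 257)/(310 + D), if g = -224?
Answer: -127/514 ≈ -0.24708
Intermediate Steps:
D = -1338 (D = 6*((30 - 29) - 224) = 6*(1 - 224) = 6*(-223) = -1338)
(-3 + 257)/(310 + D) = (-3 + 257)/(310 - 1338) = 254/(-1028) = 254*(-1/1028) = -127/514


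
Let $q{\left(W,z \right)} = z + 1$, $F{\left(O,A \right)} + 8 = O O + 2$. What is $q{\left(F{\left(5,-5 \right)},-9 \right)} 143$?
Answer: $-1144$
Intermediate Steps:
$F{\left(O,A \right)} = -6 + O^{2}$ ($F{\left(O,A \right)} = -8 + \left(O O + 2\right) = -8 + \left(O^{2} + 2\right) = -8 + \left(2 + O^{2}\right) = -6 + O^{2}$)
$q{\left(W,z \right)} = 1 + z$
$q{\left(F{\left(5,-5 \right)},-9 \right)} 143 = \left(1 - 9\right) 143 = \left(-8\right) 143 = -1144$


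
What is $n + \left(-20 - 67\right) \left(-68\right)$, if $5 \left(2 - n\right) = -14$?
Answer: $\frac{29604}{5} \approx 5920.8$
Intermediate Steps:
$n = \frac{24}{5}$ ($n = 2 - - \frac{14}{5} = 2 + \frac{14}{5} = \frac{24}{5} \approx 4.8$)
$n + \left(-20 - 67\right) \left(-68\right) = \frac{24}{5} + \left(-20 - 67\right) \left(-68\right) = \frac{24}{5} - -5916 = \frac{24}{5} + 5916 = \frac{29604}{5}$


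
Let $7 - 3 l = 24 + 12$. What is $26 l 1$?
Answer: $- \frac{754}{3} \approx -251.33$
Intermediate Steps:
$l = - \frac{29}{3}$ ($l = \frac{7}{3} - \frac{24 + 12}{3} = \frac{7}{3} - 12 = - \frac{29}{3} \approx -9.6667$)
$26 l 1 = 26 \left(- \frac{29}{3}\right) 1 = \left(- \frac{754}{3}\right) 1 = - \frac{754}{3}$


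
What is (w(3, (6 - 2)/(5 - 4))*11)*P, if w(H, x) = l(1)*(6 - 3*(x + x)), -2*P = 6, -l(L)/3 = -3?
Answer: 5346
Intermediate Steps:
l(L) = 9 (l(L) = -3*(-3) = 9)
P = -3 (P = -½*6 = -3)
w(H, x) = 54 - 54*x (w(H, x) = 9*(6 - 3*(x + x)) = 9*(6 - 6*x) = 54 - 54*x)
(w(3, (6 - 2)/(5 - 4))*11)*P = ((54 - 54*(6 - 2)/(5 - 4))*11)*(-3) = ((54 - 216/1)*11)*(-3) = ((54 - 216)*11)*(-3) = -162*11*(-3) = -1782*(-3) = 5346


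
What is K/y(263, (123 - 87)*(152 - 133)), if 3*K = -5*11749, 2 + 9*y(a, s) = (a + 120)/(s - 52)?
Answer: 111380520/881 ≈ 1.2643e+5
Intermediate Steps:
y(a, s) = -2/9 + (120 + a)/(9*(-52 + s)) (y(a, s) = -2/9 + ((a + 120)/(s - 52))/9 = -2/9 + ((120 + a)/(-52 + s))/9 = -2/9 + (120 + a)/(9*(-52 + s)))
K = -58745/3 (K = (-5*11749)/3 = (1/3)*(-58745) = -58745/3 ≈ -19582.)
K/y(263, (123 - 87)*(152 - 133)) = -58745*9*(-52 + (123 - 87)*(152 - 133))/(224 + 263 - 2*(123 - 87)*(152 - 133))/3 = -58745*9*(-52 + 36*19)/(224 + 263 - 72*19)/3 = -58745*9*(-52 + 684)/(224 + 263 - 2*684)/3 = -58745*5688/(224 + 263 - 1368)/3 = -58745/(3*((1/9)*(1/632)*(-881))) = -58745/(3*(-881/5688)) = -58745/3*(-5688/881) = 111380520/881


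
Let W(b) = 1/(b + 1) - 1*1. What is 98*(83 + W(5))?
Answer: 24157/3 ≈ 8052.3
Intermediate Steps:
W(b) = -1 + 1/(1 + b) (W(b) = 1/(1 + b) - 1 = -1 + 1/(1 + b))
98*(83 + W(5)) = 98*(83 - 1*5/(1 + 5)) = 98*(83 - 1*5/6) = 98*(83 - 1*5*⅙) = 98*(83 - ⅚) = 98*(493/6) = 24157/3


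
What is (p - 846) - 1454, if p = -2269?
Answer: -4569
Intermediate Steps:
(p - 846) - 1454 = (-2269 - 846) - 1454 = -3115 - 1454 = -4569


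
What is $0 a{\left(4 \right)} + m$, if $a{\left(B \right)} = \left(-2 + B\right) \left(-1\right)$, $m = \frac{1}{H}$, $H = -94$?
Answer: $- \frac{1}{94} \approx -0.010638$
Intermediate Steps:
$m = - \frac{1}{94}$ ($m = \frac{1}{-94} = - \frac{1}{94} \approx -0.010638$)
$a{\left(B \right)} = 2 - B$
$0 a{\left(4 \right)} + m = 0 \left(2 - 4\right) - \frac{1}{94} = 0 \left(-2\right) - \frac{1}{94} = 0 - \frac{1}{94} = - \frac{1}{94}$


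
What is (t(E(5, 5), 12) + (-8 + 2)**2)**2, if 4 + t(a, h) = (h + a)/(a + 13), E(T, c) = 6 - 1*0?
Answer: 391876/361 ≈ 1085.5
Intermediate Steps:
E(T, c) = 6 (E(T, c) = 6 + 0 = 6)
t(a, h) = -4 + (a + h)/(13 + a) (t(a, h) = -4 + (h + a)/(a + 13) = -4 + (a + h)/(13 + a))
(t(E(5, 5), 12) + (-8 + 2)**2)**2 = ((-52 + 12 - 3*6)/(13 + 6) + (-8 + 2)**2)**2 = ((-52 + 12 - 18)/19 + (-6)**2)**2 = ((1/19)*(-58) + 36)**2 = (-58/19 + 36)**2 = (626/19)**2 = 391876/361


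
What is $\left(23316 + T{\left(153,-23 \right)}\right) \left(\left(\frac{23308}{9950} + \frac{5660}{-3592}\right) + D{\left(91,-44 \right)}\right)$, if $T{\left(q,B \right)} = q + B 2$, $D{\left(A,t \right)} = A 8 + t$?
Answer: $\frac{71656341174741}{4467550} \approx 1.6039 \cdot 10^{7}$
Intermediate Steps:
$D{\left(A,t \right)} = t + 8 A$ ($D{\left(A,t \right)} = 8 A + t = t + 8 A$)
$T{\left(q,B \right)} = q + 2 B$
$\left(23316 + T{\left(153,-23 \right)}\right) \left(\left(\frac{23308}{9950} + \frac{5660}{-3592}\right) + D{\left(91,-44 \right)}\right) = \left(23316 + \left(153 + 2 \left(-23\right)\right)\right) \left(\left(\frac{23308}{9950} + \frac{5660}{-3592}\right) + \left(-44 + 8 \cdot 91\right)\right) = \left(23316 + \left(153 - 46\right)\right) \left(\left(23308 \cdot \frac{1}{9950} + 5660 \left(- \frac{1}{3592}\right)\right) + \left(-44 + 728\right)\right) = \left(23316 + 107\right) \left(\left(\frac{11654}{4975} - \frac{1415}{898}\right) + 684\right) = 23423 \left(\frac{3425667}{4467550} + 684\right) = 23423 \cdot \frac{3059229867}{4467550} = \frac{71656341174741}{4467550}$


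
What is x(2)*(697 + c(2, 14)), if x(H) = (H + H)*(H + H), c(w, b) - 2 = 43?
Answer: 11872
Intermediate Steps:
c(w, b) = 45 (c(w, b) = 2 + 43 = 45)
x(H) = 4*H² (x(H) = (2*H)*(2*H) = 4*H²)
x(2)*(697 + c(2, 14)) = (4*2²)*(697 + 45) = (4*4)*742 = 16*742 = 11872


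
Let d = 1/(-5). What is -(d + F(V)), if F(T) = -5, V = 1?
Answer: 26/5 ≈ 5.2000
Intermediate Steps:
d = -1/5 ≈ -0.20000
-(d + F(V)) = -(-1/5 - 5) = -1*(-26/5) = 26/5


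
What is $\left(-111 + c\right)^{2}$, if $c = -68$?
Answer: $32041$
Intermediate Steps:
$\left(-111 + c\right)^{2} = \left(-111 - 68\right)^{2} = \left(-179\right)^{2} = 32041$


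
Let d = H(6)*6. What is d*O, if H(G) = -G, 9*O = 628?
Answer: -2512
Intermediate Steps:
O = 628/9 (O = (⅑)*628 = 628/9 ≈ 69.778)
d = -36 (d = -1*6*6 = -6*6 = -36)
d*O = -36*628/9 = -2512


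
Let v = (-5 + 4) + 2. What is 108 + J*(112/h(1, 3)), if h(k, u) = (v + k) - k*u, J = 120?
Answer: -13332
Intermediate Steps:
v = 1 (v = -1 + 2 = 1)
h(k, u) = 1 + k - k*u (h(k, u) = (1 + k) - k*u = 1 + k - k*u)
108 + J*(112/h(1, 3)) = 108 + 120*(112/(1 + 1 - 1*1*3)) = 108 + 120*(112/(1 + 1 - 3)) = 108 + 120*(112/(-1)) = 108 + 120*(112*(-1)) = 108 + 120*(-112) = 108 - 13440 = -13332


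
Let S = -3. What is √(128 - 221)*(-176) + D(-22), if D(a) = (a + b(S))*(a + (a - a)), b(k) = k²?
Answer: 286 - 176*I*√93 ≈ 286.0 - 1697.3*I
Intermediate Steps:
D(a) = a*(9 + a) (D(a) = (a + (-3)²)*(a + (a - a)) = (a + 9)*(a + 0) = (9 + a)*a = a*(9 + a))
√(128 - 221)*(-176) + D(-22) = √(128 - 221)*(-176) - 22*(9 - 22) = √(-93)*(-176) - 22*(-13) = (I*√93)*(-176) + 286 = -176*I*√93 + 286 = 286 - 176*I*√93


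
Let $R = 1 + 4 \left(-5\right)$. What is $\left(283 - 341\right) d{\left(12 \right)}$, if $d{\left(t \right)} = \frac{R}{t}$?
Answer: $\frac{551}{6} \approx 91.833$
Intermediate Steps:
$R = -19$ ($R = 1 - 20 = -19$)
$d{\left(t \right)} = - \frac{19}{t}$
$\left(283 - 341\right) d{\left(12 \right)} = \left(283 - 341\right) \left(- \frac{19}{12}\right) = - 58 \left(\left(-19\right) \frac{1}{12}\right) = \left(-58\right) \left(- \frac{19}{12}\right) = \frac{551}{6}$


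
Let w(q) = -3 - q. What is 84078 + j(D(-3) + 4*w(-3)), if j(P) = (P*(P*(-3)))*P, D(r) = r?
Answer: 84159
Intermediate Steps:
j(P) = -3*P³ (j(P) = (P*(-3*P))*P = (-3*P²)*P = -3*P³)
84078 + j(D(-3) + 4*w(-3)) = 84078 - 3*(-3 + 4*(-3 - 1*(-3)))³ = 84078 - 3*(-3 + 4*(-3 + 3))³ = 84078 - 3*(-3 + 4*0)³ = 84078 - 3*(-3 + 0)³ = 84078 - 3*(-3)³ = 84078 - 3*(-27) = 84078 + 81 = 84159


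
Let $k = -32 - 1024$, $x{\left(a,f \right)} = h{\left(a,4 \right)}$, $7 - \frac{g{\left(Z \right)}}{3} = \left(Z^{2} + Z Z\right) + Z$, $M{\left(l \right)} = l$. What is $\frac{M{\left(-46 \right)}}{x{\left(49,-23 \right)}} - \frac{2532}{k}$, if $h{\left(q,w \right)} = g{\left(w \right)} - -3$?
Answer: $\frac{5443}{1848} \approx 2.9453$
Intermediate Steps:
$g{\left(Z \right)} = 21 - 6 Z^{2} - 3 Z$ ($g{\left(Z \right)} = 21 - 3 \left(\left(Z^{2} + Z Z\right) + Z\right) = 21 - 3 \left(\left(Z^{2} + Z^{2}\right) + Z\right) = 21 - 3 \left(2 Z^{2} + Z\right) = 21 - 3 \left(Z + 2 Z^{2}\right) = 21 - \left(3 Z + 6 Z^{2}\right) = 21 - 6 Z^{2} - 3 Z$)
$h{\left(q,w \right)} = 24 - 6 w^{2} - 3 w$ ($h{\left(q,w \right)} = \left(21 - 6 w^{2} - 3 w\right) - -3 = \left(21 - 6 w^{2} - 3 w\right) + 3 = 24 - 6 w^{2} - 3 w$)
$x{\left(a,f \right)} = -84$ ($x{\left(a,f \right)} = 24 - 6 \cdot 4^{2} - 12 = 24 - 96 - 12 = -84$)
$k = -1056$ ($k = -32 - 1024 = -1056$)
$\frac{M{\left(-46 \right)}}{x{\left(49,-23 \right)}} - \frac{2532}{k} = - \frac{46}{-84} - \frac{2532}{-1056} = \left(-46\right) \left(- \frac{1}{84}\right) - - \frac{211}{88} = \frac{23}{42} + \frac{211}{88} = \frac{5443}{1848}$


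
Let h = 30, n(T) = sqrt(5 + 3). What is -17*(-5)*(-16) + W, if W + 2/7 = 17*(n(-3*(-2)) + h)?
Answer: -5952/7 + 34*sqrt(2) ≈ -802.20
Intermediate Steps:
n(T) = 2*sqrt(2) (n(T) = sqrt(8) = 2*sqrt(2))
W = 3568/7 + 34*sqrt(2) (W = -2/7 + 17*(2*sqrt(2) + 30) = -2/7 + 17*(30 + 2*sqrt(2)) = -2/7 + (510 + 34*sqrt(2)) = 3568/7 + 34*sqrt(2) ≈ 557.80)
-17*(-5)*(-16) + W = -17*(-5)*(-16) + (3568/7 + 34*sqrt(2)) = 85*(-16) + (3568/7 + 34*sqrt(2)) = -1360 + (3568/7 + 34*sqrt(2)) = -5952/7 + 34*sqrt(2)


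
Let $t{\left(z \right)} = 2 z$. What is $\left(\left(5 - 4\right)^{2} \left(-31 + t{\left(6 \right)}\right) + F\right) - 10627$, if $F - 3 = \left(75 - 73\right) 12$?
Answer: $-10619$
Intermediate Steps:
$F = 27$ ($F = 3 + \left(75 - 73\right) 12 = 3 + 2 \cdot 12 = 3 + 24 = 27$)
$\left(\left(5 - 4\right)^{2} \left(-31 + t{\left(6 \right)}\right) + F\right) - 10627 = \left(\left(5 - 4\right)^{2} \left(-31 + 2 \cdot 6\right) + 27\right) - 10627 = \left(1^{2} \left(-31 + 12\right) + 27\right) - 10627 = \left(1 \left(-19\right) + 27\right) - 10627 = \left(-19 + 27\right) - 10627 = 8 - 10627 = -10619$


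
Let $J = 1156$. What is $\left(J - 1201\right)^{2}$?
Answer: $2025$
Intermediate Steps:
$\left(J - 1201\right)^{2} = \left(1156 - 1201\right)^{2} = \left(-45\right)^{2} = 2025$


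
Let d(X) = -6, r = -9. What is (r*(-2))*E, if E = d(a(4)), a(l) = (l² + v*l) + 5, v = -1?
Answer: -108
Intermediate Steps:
a(l) = 5 + l² - l (a(l) = (l² - l) + 5 = 5 + l² - l)
E = -6
(r*(-2))*E = -9*(-2)*(-6) = 18*(-6) = -108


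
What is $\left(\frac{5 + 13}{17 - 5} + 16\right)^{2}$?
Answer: $\frac{1225}{4} \approx 306.25$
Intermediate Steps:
$\left(\frac{5 + 13}{17 - 5} + 16\right)^{2} = \left(\frac{18}{12} + 16\right)^{2} = \left(18 \cdot \frac{1}{12} + 16\right)^{2} = \left(\frac{3}{2} + 16\right)^{2} = \left(\frac{35}{2}\right)^{2} = \frac{1225}{4}$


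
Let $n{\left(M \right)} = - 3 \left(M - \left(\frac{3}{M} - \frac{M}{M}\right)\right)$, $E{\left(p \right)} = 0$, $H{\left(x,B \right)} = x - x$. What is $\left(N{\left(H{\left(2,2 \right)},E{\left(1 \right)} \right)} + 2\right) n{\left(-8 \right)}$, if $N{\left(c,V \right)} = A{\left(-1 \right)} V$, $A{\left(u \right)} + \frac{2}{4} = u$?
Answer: $\frac{159}{4} \approx 39.75$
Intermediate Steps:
$H{\left(x,B \right)} = 0$
$A{\left(u \right)} = - \frac{1}{2} + u$
$n{\left(M \right)} = -3 - 3 M + \frac{9}{M}$ ($n{\left(M \right)} = - 3 \left(M + \left(- \frac{3}{M} + 1\right)\right) = - 3 \left(M + \left(1 - \frac{3}{M}\right)\right) = - 3 \left(1 + M - \frac{3}{M}\right) = -3 - 3 M + \frac{9}{M}$)
$N{\left(c,V \right)} = - \frac{3 V}{2}$ ($N{\left(c,V \right)} = \left(- \frac{1}{2} - 1\right) V = - \frac{3 V}{2}$)
$\left(N{\left(H{\left(2,2 \right)},E{\left(1 \right)} \right)} + 2\right) n{\left(-8 \right)} = \left(\left(- \frac{3}{2}\right) 0 + 2\right) \left(-3 - -24 + \frac{9}{-8}\right) = \left(0 + 2\right) \left(-3 + 24 + 9 \left(- \frac{1}{8}\right)\right) = 2 \left(-3 + 24 - \frac{9}{8}\right) = 2 \cdot \frac{159}{8} = \frac{159}{4}$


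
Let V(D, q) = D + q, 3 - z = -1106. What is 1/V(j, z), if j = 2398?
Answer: 1/3507 ≈ 0.00028514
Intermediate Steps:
z = 1109 (z = 3 - 1*(-1106) = 3 + 1106 = 1109)
1/V(j, z) = 1/(2398 + 1109) = 1/3507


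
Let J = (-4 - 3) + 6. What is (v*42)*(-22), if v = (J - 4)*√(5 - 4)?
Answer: 4620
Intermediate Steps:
J = -1 (J = -7 + 6 = -1)
v = -5 (v = (-1 - 4)*√(5 - 4) = -5*√1 = -5*1 = -5)
(v*42)*(-22) = -5*42*(-22) = -210*(-22) = 4620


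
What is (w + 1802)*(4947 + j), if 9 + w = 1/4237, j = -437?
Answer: 34262208420/4237 ≈ 8.0864e+6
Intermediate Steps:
w = -38132/4237 (w = -9 + 1/4237 = -38132/4237 ≈ -8.9998)
(w + 1802)*(4947 + j) = (-38132/4237 + 1802)*(4947 - 437) = (7596942/4237)*4510 = 34262208420/4237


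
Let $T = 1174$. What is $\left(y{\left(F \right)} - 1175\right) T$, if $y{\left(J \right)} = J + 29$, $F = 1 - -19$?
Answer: $-1321924$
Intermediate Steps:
$F = 20$ ($F = 1 + 19 = 20$)
$y{\left(J \right)} = 29 + J$
$\left(y{\left(F \right)} - 1175\right) T = \left(\left(29 + 20\right) - 1175\right) 1174 = \left(49 - 1175\right) 1174 = \left(-1126\right) 1174 = -1321924$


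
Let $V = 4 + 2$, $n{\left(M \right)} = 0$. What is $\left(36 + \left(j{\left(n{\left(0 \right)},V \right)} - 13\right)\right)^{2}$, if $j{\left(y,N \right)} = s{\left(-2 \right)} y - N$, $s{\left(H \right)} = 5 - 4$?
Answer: $289$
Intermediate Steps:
$V = 6$
$s{\left(H \right)} = 1$
$j{\left(y,N \right)} = y - N$ ($j{\left(y,N \right)} = 1 y - N = y - N$)
$\left(36 + \left(j{\left(n{\left(0 \right)},V \right)} - 13\right)\right)^{2} = \left(36 + \left(\left(0 - 6\right) - 13\right)\right)^{2} = \left(36 - 19\right)^{2} = 17^{2} = 289$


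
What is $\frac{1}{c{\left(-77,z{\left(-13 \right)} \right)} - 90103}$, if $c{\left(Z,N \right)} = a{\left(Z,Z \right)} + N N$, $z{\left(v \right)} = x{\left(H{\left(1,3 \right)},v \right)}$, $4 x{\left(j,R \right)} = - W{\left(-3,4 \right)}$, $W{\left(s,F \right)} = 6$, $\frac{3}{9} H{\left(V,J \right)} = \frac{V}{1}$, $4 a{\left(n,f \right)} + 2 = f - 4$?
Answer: $- \frac{2}{180243} \approx -1.1096 \cdot 10^{-5}$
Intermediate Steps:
$a{\left(n,f \right)} = - \frac{3}{2} + \frac{f}{4}$ ($a{\left(n,f \right)} = - \frac{1}{2} + \frac{f - 4}{4} = - \frac{1}{2} + \frac{-4 + f}{4} = - \frac{1}{2} + \left(-1 + \frac{f}{4}\right) = - \frac{3}{2} + \frac{f}{4}$)
$H{\left(V,J \right)} = 3 V$ ($H{\left(V,J \right)} = 3 \frac{V}{1} = 3 V 1 = 3 V$)
$x{\left(j,R \right)} = - \frac{3}{2}$ ($x{\left(j,R \right)} = \frac{\left(-1\right) 6}{4} = \frac{1}{4} \left(-6\right) = - \frac{3}{2}$)
$z{\left(v \right)} = - \frac{3}{2}$
$c{\left(Z,N \right)} = - \frac{3}{2} + N^{2} + \frac{Z}{4}$ ($c{\left(Z,N \right)} = \left(- \frac{3}{2} + \frac{Z}{4}\right) + N N = \left(- \frac{3}{2} + \frac{Z}{4}\right) + N^{2} = - \frac{3}{2} + N^{2} + \frac{Z}{4}$)
$\frac{1}{c{\left(-77,z{\left(-13 \right)} \right)} - 90103} = \frac{1}{\left(- \frac{3}{2} + \left(- \frac{3}{2}\right)^{2} + \frac{1}{4} \left(-77\right)\right) - 90103} = \frac{1}{\left(- \frac{3}{2} + \frac{9}{4} - \frac{77}{4}\right) - 90103} = \frac{1}{- \frac{37}{2} - 90103} = \frac{1}{- \frac{180243}{2}} = - \frac{2}{180243}$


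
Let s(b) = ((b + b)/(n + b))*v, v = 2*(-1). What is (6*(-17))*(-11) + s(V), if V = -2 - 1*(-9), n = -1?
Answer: 3352/3 ≈ 1117.3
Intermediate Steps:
v = -2
V = 7 (V = -2 + 9 = 7)
s(b) = -4*b/(-1 + b) (s(b) = ((b + b)/(-1 + b))*(-2) = ((2*b)/(-1 + b))*(-2) = (2*b/(-1 + b))*(-2) = -4*b/(-1 + b))
(6*(-17))*(-11) + s(V) = (6*(-17))*(-11) - 4*7/(-1 + 7) = -102*(-11) - 4*7/6 = 1122 - 4*7*1/6 = 1122 - 14/3 = 3352/3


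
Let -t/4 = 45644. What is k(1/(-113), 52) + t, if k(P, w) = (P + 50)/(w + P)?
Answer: -1072628351/5875 ≈ -1.8258e+5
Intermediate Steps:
t = -182576 (t = -4*45644 = -182576)
k(P, w) = (50 + P)/(P + w)
k(1/(-113), 52) + t = (50 + 1/(-113))/(1/(-113) + 52) - 182576 = (50 - 1/113)/(-1/113 + 52) - 182576 = (5649/113)/(5875/113) - 182576 = (113/5875)*(5649/113) - 182576 = 5649/5875 - 182576 = -1072628351/5875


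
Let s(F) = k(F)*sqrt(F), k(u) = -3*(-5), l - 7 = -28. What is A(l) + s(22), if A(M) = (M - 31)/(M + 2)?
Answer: 52/19 + 15*sqrt(22) ≈ 73.093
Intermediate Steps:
l = -21 (l = 7 - 28 = -21)
k(u) = 15
A(M) = (-31 + M)/(2 + M)
s(F) = 15*sqrt(F)
A(l) + s(22) = (-31 - 21)/(2 - 21) + 15*sqrt(22) = -52/(-19) + 15*sqrt(22) = -1/19*(-52) + 15*sqrt(22) = 52/19 + 15*sqrt(22)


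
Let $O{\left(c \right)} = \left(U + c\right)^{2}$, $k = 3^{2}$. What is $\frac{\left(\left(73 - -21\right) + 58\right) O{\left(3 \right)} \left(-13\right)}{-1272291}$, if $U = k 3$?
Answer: $\frac{592800}{424097} \approx 1.3978$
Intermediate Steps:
$k = 9$
$U = 27$ ($U = 9 \cdot 3 = 27$)
$O{\left(c \right)} = \left(27 + c\right)^{2}$
$\frac{\left(\left(73 - -21\right) + 58\right) O{\left(3 \right)} \left(-13\right)}{-1272291} = \frac{\left(\left(73 - -21\right) + 58\right) \left(27 + 3\right)^{2} \left(-13\right)}{-1272291} = \left(\left(73 + 21\right) + 58\right) 30^{2} \left(-13\right) \left(- \frac{1}{1272291}\right) = \left(94 + 58\right) 900 \left(-13\right) \left(- \frac{1}{1272291}\right) = 152 \cdot 900 \left(-13\right) \left(- \frac{1}{1272291}\right) = 136800 \left(-13\right) \left(- \frac{1}{1272291}\right) = \left(-1778400\right) \left(- \frac{1}{1272291}\right) = \frac{592800}{424097}$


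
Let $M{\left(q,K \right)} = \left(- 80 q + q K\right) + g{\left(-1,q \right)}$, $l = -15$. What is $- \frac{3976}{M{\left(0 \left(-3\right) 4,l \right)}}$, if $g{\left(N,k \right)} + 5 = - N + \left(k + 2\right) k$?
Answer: $994$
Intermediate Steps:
$g{\left(N,k \right)} = -5 - N + k \left(2 + k\right)$ ($g{\left(N,k \right)} = -5 - \left(N - \left(k + 2\right) k\right) = -5 - \left(N - \left(2 + k\right) k\right) = -5 - \left(N - k \left(2 + k\right)\right) = -5 - N + k \left(2 + k\right)$)
$M{\left(q,K \right)} = -4 + q^{2} - 78 q + K q$ ($M{\left(q,K \right)} = \left(- 80 q + q K\right) + \left(-5 + q^{2} - -1 + 2 q\right) = \left(- 80 q + K q\right) + \left(-5 + q^{2} + 1 + 2 q\right) = \left(- 80 q + K q\right) + \left(-4 + q^{2} + 2 q\right) = -4 + q^{2} - 78 q + K q$)
$- \frac{3976}{M{\left(0 \left(-3\right) 4,l \right)}} = - \frac{3976}{-4 + \left(0 \left(-3\right) 4\right)^{2} - 78 \cdot 0 \left(-3\right) 4 - 15 \cdot 0 \left(-3\right) 4} = - \frac{3976}{-4 + \left(0 \cdot 4\right)^{2} - 78 \cdot 0 \cdot 4 - 15 \cdot 0 \cdot 4} = - \frac{3976}{-4 + 0^{2} - 0 - 0} = - \frac{3976}{-4 + 0 + 0 + 0} = - \frac{3976}{-4} = \left(-3976\right) \left(- \frac{1}{4}\right) = 994$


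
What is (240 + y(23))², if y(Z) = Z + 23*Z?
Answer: 627264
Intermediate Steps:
y(Z) = 24*Z
(240 + y(23))² = (240 + 24*23)² = (240 + 552)² = 792² = 627264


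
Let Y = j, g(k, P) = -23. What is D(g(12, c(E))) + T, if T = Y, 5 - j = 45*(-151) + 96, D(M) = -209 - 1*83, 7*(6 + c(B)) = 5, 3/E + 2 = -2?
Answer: 6412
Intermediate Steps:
E = -3/4 (E = 3/(-2 - 2) = 3/(-4) = 3*(-1/4) = -3/4 ≈ -0.75000)
c(B) = -37/7 (c(B) = -6 + (1/7)*5 = -6 + 5/7 = -37/7)
D(M) = -292 (D(M) = -209 - 83 = -292)
j = 6704 (j = 5 - (45*(-151) + 96) = 5 - (-6795 + 96) = 5 - 1*(-6699) = 5 + 6699 = 6704)
Y = 6704
T = 6704
D(g(12, c(E))) + T = -292 + 6704 = 6412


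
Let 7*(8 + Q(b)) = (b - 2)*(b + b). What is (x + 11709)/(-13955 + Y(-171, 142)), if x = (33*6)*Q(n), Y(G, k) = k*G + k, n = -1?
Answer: -72063/266665 ≈ -0.27024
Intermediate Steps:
Y(G, k) = k + G*k (Y(G, k) = G*k + k = k + G*k)
Q(b) = -8 + 2*b*(-2 + b)/7 (Q(b) = -8 + ((b - 2)*(b + b))/7 = -8 + ((-2 + b)*(2*b))/7 = -8 + (2*b*(-2 + b))/7 = -8 + 2*b*(-2 + b)/7)
x = -9900/7 (x = (33*6)*(-8 - 4/7*(-1) + (2/7)*(-1)**2) = 198*(-8 + 4/7 + (2/7)*1) = 198*(-8 + 4/7 + 2/7) = 198*(-50/7) = -9900/7 ≈ -1414.3)
(x + 11709)/(-13955 + Y(-171, 142)) = (-9900/7 + 11709)/(-13955 + 142*(1 - 171)) = 72063/(7*(-13955 + 142*(-170))) = 72063/(7*(-13955 - 24140)) = (72063/7)/(-38095) = (72063/7)*(-1/38095) = -72063/266665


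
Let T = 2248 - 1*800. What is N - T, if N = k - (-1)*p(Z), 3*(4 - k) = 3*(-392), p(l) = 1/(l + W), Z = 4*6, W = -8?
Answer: -16831/16 ≈ -1051.9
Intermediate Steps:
Z = 24
p(l) = 1/(-8 + l) (p(l) = 1/(l - 8) = 1/(-8 + l))
T = 1448 (T = 2248 - 800 = 1448)
k = 396 (k = 4 - (-392) = 4 - 1/3*(-1176) = 4 + 392 = 396)
N = 6337/16 (N = 396 - (-1)/(-8 + 24) = 396 - (-1)/16 = 396 - 1*(-1/16) = 396 + 1/16 = 6337/16 ≈ 396.06)
N - T = 6337/16 - 1*1448 = 6337/16 - 1448 = -16831/16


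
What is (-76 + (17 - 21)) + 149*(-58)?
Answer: -8722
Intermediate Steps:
(-76 + (17 - 21)) + 149*(-58) = (-76 - 4) - 8642 = -80 - 8642 = -8722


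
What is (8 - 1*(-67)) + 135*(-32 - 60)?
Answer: -12345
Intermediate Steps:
(8 - 1*(-67)) + 135*(-32 - 60) = (8 + 67) + 135*(-92) = 75 - 12420 = -12345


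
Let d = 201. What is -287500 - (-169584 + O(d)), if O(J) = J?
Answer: -118117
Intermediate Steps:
-287500 - (-169584 + O(d)) = -287500 - (-169584 + 201) = -287500 - 1*(-169383) = -287500 + 169383 = -118117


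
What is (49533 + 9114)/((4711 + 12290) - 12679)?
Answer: 58647/4322 ≈ 13.569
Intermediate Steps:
(49533 + 9114)/((4711 + 12290) - 12679) = 58647/(17001 - 12679) = 58647/4322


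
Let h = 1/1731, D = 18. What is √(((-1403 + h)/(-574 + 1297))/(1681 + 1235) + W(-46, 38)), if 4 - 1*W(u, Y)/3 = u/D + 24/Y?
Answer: √813919171529888665/214008723 ≈ 4.2156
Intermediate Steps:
h = 1/1731 ≈ 0.00057770
W(u, Y) = 12 - 72/Y - u/6 (W(u, Y) = 12 - 3*(u/18 + 24/Y) = 12 - 3*(24/Y + u/18) = 12 + (-72/Y - u/6) = 12 - 72/Y - u/6)
√(((-1403 + h)/(-574 + 1297))/(1681 + 1235) + W(-46, 38)) = √(((-1403 + 1/1731)/(-574 + 1297))/(1681 + 1235) + (12 - 72/38 - ⅙*(-46))) = √(-2428592/1731/723/2916 + (12 - 72*1/38 + 23/3)) = √(-2428592/1731*1/723*(1/2916) + (12 - 36/19 + 23/3)) = √(-2428592/1251513*1/2916 + 1013/57) = √(-607148/912352977 + 1013/57) = √(308059652755/17334706563) = √813919171529888665/214008723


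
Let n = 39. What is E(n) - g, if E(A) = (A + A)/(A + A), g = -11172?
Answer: 11173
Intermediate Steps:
E(A) = 1 (E(A) = (2*A)/((2*A)) = (2*A)*(1/(2*A)) = 1)
E(n) - g = 1 - 1*(-11172) = 1 + 11172 = 11173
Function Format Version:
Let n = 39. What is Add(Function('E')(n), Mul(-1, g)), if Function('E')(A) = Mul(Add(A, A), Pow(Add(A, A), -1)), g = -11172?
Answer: 11173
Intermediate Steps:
Function('E')(A) = 1 (Function('E')(A) = Mul(Mul(2, A), Pow(Mul(2, A), -1)) = Mul(Mul(2, A), Mul(Rational(1, 2), Pow(A, -1))) = 1)
Add(Function('E')(n), Mul(-1, g)) = Add(1, Mul(-1, -11172)) = Add(1, 11172) = 11173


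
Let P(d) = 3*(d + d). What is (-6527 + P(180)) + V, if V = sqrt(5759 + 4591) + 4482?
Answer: -965 + 15*sqrt(46) ≈ -863.26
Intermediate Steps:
P(d) = 6*d (P(d) = 3*(2*d) = 6*d)
V = 4482 + 15*sqrt(46) (V = sqrt(10350) + 4482 = 15*sqrt(46) + 4482 = 4482 + 15*sqrt(46) ≈ 4583.7)
(-6527 + P(180)) + V = (-6527 + 6*180) + (4482 + 15*sqrt(46)) = (-6527 + 1080) + (4482 + 15*sqrt(46)) = -5447 + (4482 + 15*sqrt(46)) = -965 + 15*sqrt(46)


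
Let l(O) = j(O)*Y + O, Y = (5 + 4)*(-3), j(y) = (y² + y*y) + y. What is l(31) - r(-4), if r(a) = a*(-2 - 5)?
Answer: -52728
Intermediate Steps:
j(y) = y + 2*y² (j(y) = (y² + y²) + y = 2*y² + y = y + 2*y²)
Y = -27 (Y = 9*(-3) = -27)
r(a) = -7*a (r(a) = a*(-7) = -7*a)
l(O) = O - 27*O*(1 + 2*O) (l(O) = (O*(1 + 2*O))*(-27) + O = -27*O*(1 + 2*O) + O = O - 27*O*(1 + 2*O))
l(31) - r(-4) = 2*31*(-13 - 27*31) - (-7)*(-4) = 2*31*(-13 - 837) - 1*28 = 2*31*(-850) - 28 = -52700 - 28 = -52728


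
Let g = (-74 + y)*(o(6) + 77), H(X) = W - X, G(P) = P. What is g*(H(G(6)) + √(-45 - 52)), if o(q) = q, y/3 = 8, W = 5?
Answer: 4150 - 4150*I*√97 ≈ 4150.0 - 40873.0*I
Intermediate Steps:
y = 24 (y = 3*8 = 24)
H(X) = 5 - X
g = -4150 (g = (-74 + 24)*(6 + 77) = -50*83 = -4150)
g*(H(G(6)) + √(-45 - 52)) = -4150*((5 - 1*6) + √(-45 - 52)) = -4150*((5 - 6) + √(-97)) = -4150*(-1 + I*√97) = 4150 - 4150*I*√97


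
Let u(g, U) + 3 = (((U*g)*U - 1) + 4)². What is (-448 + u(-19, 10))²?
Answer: 12946740992964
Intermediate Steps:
u(g, U) = -3 + (3 + g*U²)² (u(g, U) = -3 + (((U*g)*U - 1) + 4)² = -3 + ((g*U² - 1) + 4)² = -3 + ((-1 + g*U²) + 4)² = -3 + (3 + g*U²)²)
(-448 + u(-19, 10))² = (-448 + (-3 + (3 - 19*10²)²))² = (-448 + (-3 + (3 - 19*100)²))² = (-448 + (-3 + (3 - 1900)²))² = (-448 + (-3 + (-1897)²))² = (-448 + (-3 + 3598609))² = (-448 + 3598606)² = 3598158² = 12946740992964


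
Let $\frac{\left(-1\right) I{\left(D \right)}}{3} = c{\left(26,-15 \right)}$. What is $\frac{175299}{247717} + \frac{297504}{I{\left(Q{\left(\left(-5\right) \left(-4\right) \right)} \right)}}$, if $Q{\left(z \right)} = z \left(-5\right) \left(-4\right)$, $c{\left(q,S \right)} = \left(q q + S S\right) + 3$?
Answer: $- \frac{3050891145}{27992021} \approx -108.99$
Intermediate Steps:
$c{\left(q,S \right)} = 3 + S^{2} + q^{2}$ ($c{\left(q,S \right)} = \left(q^{2} + S^{2}\right) + 3 = \left(S^{2} + q^{2}\right) + 3 = 3 + S^{2} + q^{2}$)
$Q{\left(z \right)} = 20 z$ ($Q{\left(z \right)} = - 5 z \left(-4\right) = 20 z$)
$I{\left(D \right)} = -2712$ ($I{\left(D \right)} = - 3 \left(3 + \left(-15\right)^{2} + 26^{2}\right) = - 3 \left(3 + 225 + 676\right) = \left(-3\right) 904 = -2712$)
$\frac{175299}{247717} + \frac{297504}{I{\left(Q{\left(\left(-5\right) \left(-4\right) \right)} \right)}} = \frac{175299}{247717} + \frac{297504}{-2712} = 175299 \cdot \frac{1}{247717} + 297504 \left(- \frac{1}{2712}\right) = \frac{175299}{247717} - \frac{12396}{113} = - \frac{3050891145}{27992021}$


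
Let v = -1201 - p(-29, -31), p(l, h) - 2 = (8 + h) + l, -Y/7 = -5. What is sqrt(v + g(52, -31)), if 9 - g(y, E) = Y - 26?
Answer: I*sqrt(1151) ≈ 33.926*I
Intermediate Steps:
Y = 35 (Y = -7*(-5) = 35)
g(y, E) = 0 (g(y, E) = 9 - (35 - 26) = 9 - 1*9 = 9 - 9 = 0)
p(l, h) = 10 + h + l (p(l, h) = 2 + ((8 + h) + l) = 2 + (8 + h + l) = 10 + h + l)
v = -1151 (v = -1201 - (10 - 31 - 29) = -1201 - 1*(-50) = -1201 + 50 = -1151)
sqrt(v + g(52, -31)) = sqrt(-1151 + 0) = sqrt(-1151) = I*sqrt(1151)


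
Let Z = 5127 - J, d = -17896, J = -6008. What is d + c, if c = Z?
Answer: -6761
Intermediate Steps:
Z = 11135 (Z = 5127 - 1*(-6008) = 5127 + 6008 = 11135)
c = 11135
d + c = -17896 + 11135 = -6761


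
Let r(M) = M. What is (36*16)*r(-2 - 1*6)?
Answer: -4608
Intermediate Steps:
(36*16)*r(-2 - 1*6) = (36*16)*(-2 - 1*6) = 576*(-2 - 6) = 576*(-8) = -4608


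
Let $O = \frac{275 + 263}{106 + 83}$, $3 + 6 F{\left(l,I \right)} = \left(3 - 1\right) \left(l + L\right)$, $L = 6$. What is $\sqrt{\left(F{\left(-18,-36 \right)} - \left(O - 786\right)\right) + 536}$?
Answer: $\frac{\sqrt{20871438}}{126} \approx 36.258$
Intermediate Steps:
$F{\left(l,I \right)} = \frac{3}{2} + \frac{l}{3}$ ($F{\left(l,I \right)} = - \frac{1}{2} + \frac{\left(3 - 1\right) \left(l + 6\right)}{6} = - \frac{1}{2} + \frac{2 \left(6 + l\right)}{6} = - \frac{1}{2} + \frac{12 + 2 l}{6} = - \frac{1}{2} + \left(2 + \frac{l}{3}\right) = \frac{3}{2} + \frac{l}{3}$)
$O = \frac{538}{189} \approx 2.8466$
$\sqrt{\left(F{\left(-18,-36 \right)} - \left(O - 786\right)\right) + 536} = \sqrt{\left(\left(\frac{3}{2} + \frac{1}{3} \left(-18\right)\right) - \left(\frac{538}{189} - 786\right)\right) + 536} = \sqrt{\left(\left(\frac{3}{2} - 6\right) - \left(\frac{538}{189} - 786\right)\right) + 536} = \sqrt{\left(- \frac{9}{2} - - \frac{148016}{189}\right) + 536} = \sqrt{\left(- \frac{9}{2} + \frac{148016}{189}\right) + 536} = \sqrt{\frac{294331}{378} + 536} = \sqrt{\frac{496939}{378}} = \frac{\sqrt{20871438}}{126}$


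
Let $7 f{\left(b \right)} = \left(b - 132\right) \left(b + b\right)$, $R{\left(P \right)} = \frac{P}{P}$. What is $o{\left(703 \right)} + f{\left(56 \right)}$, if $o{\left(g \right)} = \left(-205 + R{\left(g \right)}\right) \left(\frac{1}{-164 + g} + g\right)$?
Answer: $- \frac{77954696}{539} \approx -1.4463 \cdot 10^{5}$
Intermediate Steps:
$R{\left(P \right)} = 1$
$o{\left(g \right)} = - 204 g - \frac{204}{-164 + g}$ ($o{\left(g \right)} = \left(-205 + 1\right) \left(\frac{1}{-164 + g} + g\right) = - 204 \left(g + \frac{1}{-164 + g}\right) = - 204 g - \frac{204}{-164 + g}$)
$f{\left(b \right)} = \frac{2 b \left(-132 + b\right)}{7}$ ($f{\left(b \right)} = \frac{\left(b - 132\right) \left(b + b\right)}{7} = \frac{\left(-132 + b\right) 2 b}{7} = \frac{2 b \left(-132 + b\right)}{7}$)
$o{\left(703 \right)} + f{\left(56 \right)} = \frac{204 \left(-1 - 703^{2} + 164 \cdot 703\right)}{-164 + 703} + \frac{2}{7} \cdot 56 \left(-132 + 56\right) = \frac{204 \left(-1 - 494209 + 115292\right)}{539} + \frac{2}{7} \cdot 56 \left(-76\right) = 204 \cdot \frac{1}{539} \left(-1 - 494209 + 115292\right) - 1216 = 204 \cdot \frac{1}{539} \left(-378918\right) - 1216 = - \frac{77299272}{539} - 1216 = - \frac{77954696}{539}$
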